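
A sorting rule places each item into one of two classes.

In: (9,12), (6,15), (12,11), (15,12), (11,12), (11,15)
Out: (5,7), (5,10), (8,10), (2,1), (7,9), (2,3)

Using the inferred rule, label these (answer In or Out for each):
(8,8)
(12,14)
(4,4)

Out, In, Out

Rule: sum ≥ 21. This holds for each 'In' example and fails for each 'Out' one.
(8,8): 8+8 = 16 — fails this test, so Out. (12,14): 12+14 = 26 — qualifies, so In. (4,4): 4+4 = 8 — fails this test, so Out.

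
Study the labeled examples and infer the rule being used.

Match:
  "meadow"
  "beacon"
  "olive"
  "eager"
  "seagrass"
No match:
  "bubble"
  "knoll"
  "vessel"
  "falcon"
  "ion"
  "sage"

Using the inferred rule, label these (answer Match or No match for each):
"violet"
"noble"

Match, No match

One predicate separates the groups cleanly: has ≥ 3 vowels.
"violet": 3 vowels — fits, so Match.
"noble": 2 vowels — doesn't match, so No match.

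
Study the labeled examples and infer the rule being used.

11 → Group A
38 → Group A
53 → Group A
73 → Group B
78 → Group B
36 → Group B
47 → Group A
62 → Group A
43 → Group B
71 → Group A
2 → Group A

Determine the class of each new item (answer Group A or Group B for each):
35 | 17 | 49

Group A, Group A, Group B

Checking candidate rules against both groups, what survives is: ≡ 2 (mod 3).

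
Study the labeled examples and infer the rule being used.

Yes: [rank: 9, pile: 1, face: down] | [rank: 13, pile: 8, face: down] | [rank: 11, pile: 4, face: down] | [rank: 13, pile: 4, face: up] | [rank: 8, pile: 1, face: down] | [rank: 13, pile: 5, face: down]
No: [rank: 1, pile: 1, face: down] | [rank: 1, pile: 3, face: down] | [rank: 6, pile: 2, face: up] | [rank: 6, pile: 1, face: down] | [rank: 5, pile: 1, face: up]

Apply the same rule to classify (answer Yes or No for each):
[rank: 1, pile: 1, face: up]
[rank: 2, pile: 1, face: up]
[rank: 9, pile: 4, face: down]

No, No, Yes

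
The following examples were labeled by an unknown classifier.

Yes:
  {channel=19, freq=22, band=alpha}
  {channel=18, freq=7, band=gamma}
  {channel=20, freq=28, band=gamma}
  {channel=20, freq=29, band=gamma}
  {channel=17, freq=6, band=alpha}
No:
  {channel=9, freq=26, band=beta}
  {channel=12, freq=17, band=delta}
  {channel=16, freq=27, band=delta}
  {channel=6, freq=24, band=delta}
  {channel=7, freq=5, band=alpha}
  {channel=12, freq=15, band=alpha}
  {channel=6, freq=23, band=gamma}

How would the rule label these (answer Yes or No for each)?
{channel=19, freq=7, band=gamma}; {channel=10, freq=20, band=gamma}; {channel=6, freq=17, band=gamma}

Yes, No, No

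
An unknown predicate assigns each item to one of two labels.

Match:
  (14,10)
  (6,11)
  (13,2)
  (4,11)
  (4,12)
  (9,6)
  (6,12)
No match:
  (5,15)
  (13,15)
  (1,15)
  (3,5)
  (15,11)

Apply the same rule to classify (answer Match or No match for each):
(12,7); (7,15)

A rule that fits every label: product is even — true of each 'Match' example, false of each 'No match' one.
(12,7): Match (12·7 = 84).
(7,15): No match (7·15 = 105).

Match, No match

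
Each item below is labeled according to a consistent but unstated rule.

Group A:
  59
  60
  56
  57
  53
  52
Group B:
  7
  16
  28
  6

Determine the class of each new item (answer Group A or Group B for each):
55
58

Group A, Group A

The pattern is that an item is 'Group A' exactly when: at least 52.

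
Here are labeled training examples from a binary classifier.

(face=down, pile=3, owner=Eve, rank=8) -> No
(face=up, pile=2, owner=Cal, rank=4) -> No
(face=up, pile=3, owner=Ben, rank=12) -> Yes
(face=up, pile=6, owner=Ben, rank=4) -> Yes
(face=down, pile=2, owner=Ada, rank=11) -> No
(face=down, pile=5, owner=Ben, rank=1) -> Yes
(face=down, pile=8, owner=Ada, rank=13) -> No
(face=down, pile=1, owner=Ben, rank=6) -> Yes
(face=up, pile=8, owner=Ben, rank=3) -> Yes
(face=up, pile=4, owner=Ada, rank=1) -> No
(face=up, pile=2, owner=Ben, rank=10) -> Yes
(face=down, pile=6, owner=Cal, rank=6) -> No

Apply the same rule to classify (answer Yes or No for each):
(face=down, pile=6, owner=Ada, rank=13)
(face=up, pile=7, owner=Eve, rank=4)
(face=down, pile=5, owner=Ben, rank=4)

No, No, Yes

The common property of the 'Yes' items is: owner is Ben. No 'No' item has it.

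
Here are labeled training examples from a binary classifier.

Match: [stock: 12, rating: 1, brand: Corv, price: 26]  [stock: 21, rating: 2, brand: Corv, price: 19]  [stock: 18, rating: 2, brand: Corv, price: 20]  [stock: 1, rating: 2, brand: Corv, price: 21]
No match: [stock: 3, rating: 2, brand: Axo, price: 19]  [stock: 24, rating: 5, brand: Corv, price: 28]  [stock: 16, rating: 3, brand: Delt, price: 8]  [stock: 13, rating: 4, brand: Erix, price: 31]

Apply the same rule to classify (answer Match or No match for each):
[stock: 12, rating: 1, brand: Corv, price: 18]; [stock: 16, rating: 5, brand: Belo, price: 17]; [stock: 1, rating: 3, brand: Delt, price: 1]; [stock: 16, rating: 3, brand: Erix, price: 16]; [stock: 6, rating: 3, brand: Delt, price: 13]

Match, No match, No match, No match, No match

Every 'Match' example satisfies: brand is Corv AND price ≤ 26. None of the 'No match' examples do.
[stock: 12, rating: 1, brand: Corv, price: 18] → brand is Corv, price = 18 → Match.
[stock: 16, rating: 5, brand: Belo, price: 17] → brand is Belo, price = 17 → No match.
[stock: 1, rating: 3, brand: Delt, price: 1] → brand is Delt, price = 1 → No match.
[stock: 16, rating: 3, brand: Erix, price: 16] → brand is Erix, price = 16 → No match.
[stock: 6, rating: 3, brand: Delt, price: 13] → brand is Delt, price = 13 → No match.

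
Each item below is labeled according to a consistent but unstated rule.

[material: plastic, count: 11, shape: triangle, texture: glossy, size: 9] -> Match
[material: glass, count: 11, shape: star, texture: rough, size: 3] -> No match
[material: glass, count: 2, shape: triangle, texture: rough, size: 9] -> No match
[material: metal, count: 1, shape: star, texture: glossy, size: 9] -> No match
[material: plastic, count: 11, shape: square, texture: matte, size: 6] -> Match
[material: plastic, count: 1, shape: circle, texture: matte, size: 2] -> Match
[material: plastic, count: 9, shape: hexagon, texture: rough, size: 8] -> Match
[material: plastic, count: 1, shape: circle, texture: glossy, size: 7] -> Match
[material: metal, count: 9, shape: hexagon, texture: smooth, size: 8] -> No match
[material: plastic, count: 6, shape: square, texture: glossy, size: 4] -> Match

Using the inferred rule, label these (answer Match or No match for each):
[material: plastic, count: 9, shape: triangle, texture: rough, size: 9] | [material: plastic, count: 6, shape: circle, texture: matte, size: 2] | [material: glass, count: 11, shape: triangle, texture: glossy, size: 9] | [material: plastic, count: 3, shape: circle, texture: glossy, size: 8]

Match, Match, No match, Match

'Match' ⟺ material is plastic.
[material: plastic, count: 9, shape: triangle, texture: rough, size: 9] → material is plastic → Match.
[material: plastic, count: 6, shape: circle, texture: matte, size: 2] → material is plastic → Match.
[material: glass, count: 11, shape: triangle, texture: glossy, size: 9] → material is glass → No match.
[material: plastic, count: 3, shape: circle, texture: glossy, size: 8] → material is plastic → Match.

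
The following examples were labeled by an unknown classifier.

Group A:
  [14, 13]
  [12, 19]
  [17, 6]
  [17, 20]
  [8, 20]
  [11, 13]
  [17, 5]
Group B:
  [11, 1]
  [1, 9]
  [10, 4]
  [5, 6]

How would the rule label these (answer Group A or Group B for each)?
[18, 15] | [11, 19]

Group A, Group A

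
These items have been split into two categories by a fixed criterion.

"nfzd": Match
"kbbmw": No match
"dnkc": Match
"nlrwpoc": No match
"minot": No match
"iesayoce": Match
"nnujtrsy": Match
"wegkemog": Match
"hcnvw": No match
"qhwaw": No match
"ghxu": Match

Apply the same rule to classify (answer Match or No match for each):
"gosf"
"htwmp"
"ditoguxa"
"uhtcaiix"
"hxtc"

Match, No match, Match, Match, Match

The pattern is that an item is 'Match' exactly when: even length.
"gosf" → length 4 → Match.
"htwmp" → length 5 → No match.
"ditoguxa" → length 8 → Match.
"uhtcaiix" → length 8 → Match.
"hxtc" → length 4 → Match.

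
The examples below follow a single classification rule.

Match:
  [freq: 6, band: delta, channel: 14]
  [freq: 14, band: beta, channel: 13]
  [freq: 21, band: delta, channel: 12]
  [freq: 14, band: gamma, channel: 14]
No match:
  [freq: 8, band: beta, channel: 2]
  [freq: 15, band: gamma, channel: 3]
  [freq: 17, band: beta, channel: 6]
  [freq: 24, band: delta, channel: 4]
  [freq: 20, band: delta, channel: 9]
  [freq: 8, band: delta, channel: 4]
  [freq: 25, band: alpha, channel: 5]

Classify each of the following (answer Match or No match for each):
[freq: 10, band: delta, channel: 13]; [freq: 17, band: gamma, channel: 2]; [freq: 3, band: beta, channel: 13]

Rule: channel ≥ 12. This holds for each 'Match' example and fails for each 'No match' one.
[freq: 10, band: delta, channel: 13]: channel = 13, satisfies this → Match. [freq: 17, band: gamma, channel: 2]: channel = 2, lacks this property → No match. [freq: 3, band: beta, channel: 13]: channel = 13, satisfies this → Match.

Match, No match, Match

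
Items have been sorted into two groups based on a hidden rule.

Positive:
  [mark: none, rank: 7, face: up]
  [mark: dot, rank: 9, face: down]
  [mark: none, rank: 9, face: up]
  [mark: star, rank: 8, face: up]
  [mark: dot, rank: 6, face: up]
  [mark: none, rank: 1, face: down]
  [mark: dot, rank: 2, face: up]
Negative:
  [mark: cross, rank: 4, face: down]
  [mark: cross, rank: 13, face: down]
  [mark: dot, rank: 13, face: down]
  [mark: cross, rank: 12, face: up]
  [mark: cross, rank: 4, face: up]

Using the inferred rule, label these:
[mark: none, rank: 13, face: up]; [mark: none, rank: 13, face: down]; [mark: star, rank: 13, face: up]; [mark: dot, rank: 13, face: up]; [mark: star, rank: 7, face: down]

Negative, Negative, Negative, Negative, Positive

The rule appears to be: rank ≠ 4 AND rank ≤ 9.
[mark: none, rank: 13, face: up] — rank = 13, hence Negative. [mark: none, rank: 13, face: down] — rank = 13, hence Negative. [mark: star, rank: 13, face: up] — rank = 13, hence Negative. [mark: dot, rank: 13, face: up] — rank = 13, hence Negative. [mark: star, rank: 7, face: down] — rank = 7, hence Positive.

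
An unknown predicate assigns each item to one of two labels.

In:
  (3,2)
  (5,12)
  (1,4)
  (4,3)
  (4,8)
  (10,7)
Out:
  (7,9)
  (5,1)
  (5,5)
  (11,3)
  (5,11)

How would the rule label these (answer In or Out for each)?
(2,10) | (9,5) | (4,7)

In, Out, In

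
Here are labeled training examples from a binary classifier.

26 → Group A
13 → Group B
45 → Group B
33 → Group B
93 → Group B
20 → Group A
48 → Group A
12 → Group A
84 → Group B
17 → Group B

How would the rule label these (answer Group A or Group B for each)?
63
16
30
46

Group B, Group A, Group A, Group A

All 'Group A' examples share one property — even AND at most 48 — and every 'Group B' example lacks it.
63: 63 is odd, 63 > 48 — does not satisfy this, so Group B.
16: 16 is even, 16 ≤ 48 — qualifies, so Group A.
30: 30 is even, 30 ≤ 48 — qualifies, so Group A.
46: 46 is even, 46 ≤ 48 — qualifies, so Group A.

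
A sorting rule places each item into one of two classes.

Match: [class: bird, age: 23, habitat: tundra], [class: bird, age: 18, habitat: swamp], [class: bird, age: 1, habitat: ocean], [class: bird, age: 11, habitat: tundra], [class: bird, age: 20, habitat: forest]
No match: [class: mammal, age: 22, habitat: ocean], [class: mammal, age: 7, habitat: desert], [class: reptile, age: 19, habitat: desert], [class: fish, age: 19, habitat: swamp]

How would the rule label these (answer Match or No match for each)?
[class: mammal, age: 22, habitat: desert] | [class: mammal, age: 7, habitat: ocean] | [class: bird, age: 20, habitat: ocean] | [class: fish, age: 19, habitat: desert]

No match, No match, Match, No match

The simplest hypothesis consistent with all the labels is: class is bird.
[class: mammal, age: 22, habitat: desert]: class is mammal — doesn't match, so No match.
[class: mammal, age: 7, habitat: ocean]: class is mammal — doesn't match, so No match.
[class: bird, age: 20, habitat: ocean]: class is bird — qualifies, so Match.
[class: fish, age: 19, habitat: desert]: class is fish — doesn't match, so No match.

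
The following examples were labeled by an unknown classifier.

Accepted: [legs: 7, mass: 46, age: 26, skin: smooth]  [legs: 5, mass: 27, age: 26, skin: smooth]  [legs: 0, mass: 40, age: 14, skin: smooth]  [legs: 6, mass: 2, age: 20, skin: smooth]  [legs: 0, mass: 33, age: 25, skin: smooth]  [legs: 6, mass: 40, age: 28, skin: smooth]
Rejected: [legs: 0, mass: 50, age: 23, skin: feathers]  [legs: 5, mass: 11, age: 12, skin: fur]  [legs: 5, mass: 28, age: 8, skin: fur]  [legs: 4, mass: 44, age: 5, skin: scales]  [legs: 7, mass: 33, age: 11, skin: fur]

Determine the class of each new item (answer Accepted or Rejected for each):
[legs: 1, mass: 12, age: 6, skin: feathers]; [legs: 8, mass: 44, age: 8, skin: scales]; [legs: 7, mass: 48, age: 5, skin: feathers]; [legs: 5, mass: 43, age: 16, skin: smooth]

Comparing the two groups points to one rule — skin is smooth.
Rejected: [legs: 1, mass: 12, age: 6, skin: feathers], since skin is feathers. Rejected: [legs: 8, mass: 44, age: 8, skin: scales], since skin is scales. Rejected: [legs: 7, mass: 48, age: 5, skin: feathers], since skin is feathers. Accepted: [legs: 5, mass: 43, age: 16, skin: smooth], since skin is smooth.

Rejected, Rejected, Rejected, Accepted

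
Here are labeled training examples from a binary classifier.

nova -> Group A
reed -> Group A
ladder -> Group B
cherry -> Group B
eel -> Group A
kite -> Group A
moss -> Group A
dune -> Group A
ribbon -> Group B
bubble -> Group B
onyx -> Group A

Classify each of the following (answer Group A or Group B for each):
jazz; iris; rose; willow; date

Group A, Group A, Group A, Group B, Group A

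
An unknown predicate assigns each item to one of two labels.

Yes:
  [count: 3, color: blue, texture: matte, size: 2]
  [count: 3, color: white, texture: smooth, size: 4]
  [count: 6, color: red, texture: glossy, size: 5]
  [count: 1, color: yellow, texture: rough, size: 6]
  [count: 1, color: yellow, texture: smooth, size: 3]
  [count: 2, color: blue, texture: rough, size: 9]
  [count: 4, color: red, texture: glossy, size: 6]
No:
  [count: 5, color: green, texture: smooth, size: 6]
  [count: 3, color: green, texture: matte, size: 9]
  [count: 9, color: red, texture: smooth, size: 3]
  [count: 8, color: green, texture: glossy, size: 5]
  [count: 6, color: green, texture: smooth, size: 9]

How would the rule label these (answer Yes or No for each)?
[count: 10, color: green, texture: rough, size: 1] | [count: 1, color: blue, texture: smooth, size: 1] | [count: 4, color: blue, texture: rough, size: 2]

No, Yes, Yes

The pattern is that an item is 'Yes' exactly when: color is not green AND count ≤ 6.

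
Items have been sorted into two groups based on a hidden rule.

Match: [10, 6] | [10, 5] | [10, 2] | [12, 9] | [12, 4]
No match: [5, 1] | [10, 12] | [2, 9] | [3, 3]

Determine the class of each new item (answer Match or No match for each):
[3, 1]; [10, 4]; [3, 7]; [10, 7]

Rule: first > second AND first is even. This holds for each 'Match' example and fails for each 'No match' one.
[3, 1]: No match (3 > 1, first 3).
[10, 4]: Match (10 > 4, first 10).
[3, 7]: No match (3 < 7, first 3).
[10, 7]: Match (10 > 7, first 10).

No match, Match, No match, Match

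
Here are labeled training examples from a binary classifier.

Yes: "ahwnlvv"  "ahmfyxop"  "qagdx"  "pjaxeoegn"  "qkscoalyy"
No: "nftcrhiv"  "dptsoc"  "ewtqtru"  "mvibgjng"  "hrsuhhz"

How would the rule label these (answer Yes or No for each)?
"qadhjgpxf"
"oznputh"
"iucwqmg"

Yes, No, No

Comparing the two groups points to one rule — contains 'a'.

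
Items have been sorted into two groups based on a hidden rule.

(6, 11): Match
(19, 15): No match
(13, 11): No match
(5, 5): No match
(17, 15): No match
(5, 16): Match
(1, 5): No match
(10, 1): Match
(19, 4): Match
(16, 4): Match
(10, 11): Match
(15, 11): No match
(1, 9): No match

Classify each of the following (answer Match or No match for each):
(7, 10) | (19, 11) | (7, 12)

Match, No match, Match

Checking candidate rules against both groups, what survives is: product is even.
(7, 10): 7·10 = 70, qualifies → Match.
(19, 11): 19·11 = 209, does not satisfy this → No match.
(7, 12): 7·12 = 84, qualifies → Match.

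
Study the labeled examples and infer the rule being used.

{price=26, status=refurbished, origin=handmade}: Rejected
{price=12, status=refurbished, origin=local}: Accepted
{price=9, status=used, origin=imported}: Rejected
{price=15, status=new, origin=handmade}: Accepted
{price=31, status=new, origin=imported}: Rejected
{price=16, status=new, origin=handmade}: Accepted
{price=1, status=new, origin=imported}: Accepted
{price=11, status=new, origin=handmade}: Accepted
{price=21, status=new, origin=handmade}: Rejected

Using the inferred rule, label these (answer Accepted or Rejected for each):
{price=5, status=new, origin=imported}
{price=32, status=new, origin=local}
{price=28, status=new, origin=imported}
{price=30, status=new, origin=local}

Accepted, Rejected, Rejected, Rejected

'Accepted' ⟺ price ≠ 9 AND price ≤ 16.
Accepted: {price=5, status=new, origin=imported}, since price = 5.
Rejected: {price=32, status=new, origin=local}, since price = 32.
Rejected: {price=28, status=new, origin=imported}, since price = 28.
Rejected: {price=30, status=new, origin=local}, since price = 30.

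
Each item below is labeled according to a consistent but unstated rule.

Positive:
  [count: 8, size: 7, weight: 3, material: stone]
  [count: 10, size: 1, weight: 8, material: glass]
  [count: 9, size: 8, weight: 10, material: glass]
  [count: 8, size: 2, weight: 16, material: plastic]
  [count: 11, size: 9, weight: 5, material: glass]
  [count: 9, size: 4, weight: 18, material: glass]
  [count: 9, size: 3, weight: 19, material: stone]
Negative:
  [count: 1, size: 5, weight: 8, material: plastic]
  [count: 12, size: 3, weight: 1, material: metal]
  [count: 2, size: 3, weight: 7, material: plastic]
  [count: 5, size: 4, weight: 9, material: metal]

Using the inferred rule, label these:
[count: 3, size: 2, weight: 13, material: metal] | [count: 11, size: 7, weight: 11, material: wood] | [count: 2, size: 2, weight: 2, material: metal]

Negative, Positive, Negative

A rule that fits every label: count ≥ 8 AND count ≤ 11 — true of each 'Positive' example, false of each 'Negative' one.
[count: 3, size: 2, weight: 13, material: metal]: count = 3 — lacks this property, so Negative.
[count: 11, size: 7, weight: 11, material: wood]: count = 11 — satisfies this, so Positive.
[count: 2, size: 2, weight: 2, material: metal]: count = 2 — lacks this property, so Negative.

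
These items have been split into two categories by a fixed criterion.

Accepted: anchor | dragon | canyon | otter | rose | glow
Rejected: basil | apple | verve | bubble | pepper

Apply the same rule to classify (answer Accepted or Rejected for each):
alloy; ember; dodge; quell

Accepted, Rejected, Accepted, Rejected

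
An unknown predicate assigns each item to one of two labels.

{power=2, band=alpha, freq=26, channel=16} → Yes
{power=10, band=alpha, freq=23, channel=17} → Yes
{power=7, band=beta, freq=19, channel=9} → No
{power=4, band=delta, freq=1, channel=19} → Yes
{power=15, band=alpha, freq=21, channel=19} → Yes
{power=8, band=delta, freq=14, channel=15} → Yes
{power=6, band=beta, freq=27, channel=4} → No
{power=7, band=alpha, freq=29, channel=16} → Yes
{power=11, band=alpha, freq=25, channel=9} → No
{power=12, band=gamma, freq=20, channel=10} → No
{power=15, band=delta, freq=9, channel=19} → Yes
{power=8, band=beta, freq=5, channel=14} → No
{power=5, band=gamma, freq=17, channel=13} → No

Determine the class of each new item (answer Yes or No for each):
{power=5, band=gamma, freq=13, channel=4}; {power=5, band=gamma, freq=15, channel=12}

The classifier is using: channel ≥ 15.
{power=5, band=gamma, freq=13, channel=4}: No (channel = 4). {power=5, band=gamma, freq=15, channel=12}: No (channel = 12).

No, No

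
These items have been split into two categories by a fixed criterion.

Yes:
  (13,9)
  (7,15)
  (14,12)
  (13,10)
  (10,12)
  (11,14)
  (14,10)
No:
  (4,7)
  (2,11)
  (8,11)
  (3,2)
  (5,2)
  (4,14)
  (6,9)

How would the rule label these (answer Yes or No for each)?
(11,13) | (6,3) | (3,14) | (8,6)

One predicate separates the groups cleanly: sum ≥ 22.
(11,13) — 11+13 = 24, hence Yes.
(6,3) — 6+3 = 9, hence No.
(3,14) — 3+14 = 17, hence No.
(8,6) — 8+6 = 14, hence No.

Yes, No, No, No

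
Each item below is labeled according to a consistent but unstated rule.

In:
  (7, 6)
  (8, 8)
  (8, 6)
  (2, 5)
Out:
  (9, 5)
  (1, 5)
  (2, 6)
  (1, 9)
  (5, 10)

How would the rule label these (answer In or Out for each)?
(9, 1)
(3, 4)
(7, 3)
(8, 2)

One predicate separates the groups cleanly: |first − second| ≤ 3.

Out, In, Out, Out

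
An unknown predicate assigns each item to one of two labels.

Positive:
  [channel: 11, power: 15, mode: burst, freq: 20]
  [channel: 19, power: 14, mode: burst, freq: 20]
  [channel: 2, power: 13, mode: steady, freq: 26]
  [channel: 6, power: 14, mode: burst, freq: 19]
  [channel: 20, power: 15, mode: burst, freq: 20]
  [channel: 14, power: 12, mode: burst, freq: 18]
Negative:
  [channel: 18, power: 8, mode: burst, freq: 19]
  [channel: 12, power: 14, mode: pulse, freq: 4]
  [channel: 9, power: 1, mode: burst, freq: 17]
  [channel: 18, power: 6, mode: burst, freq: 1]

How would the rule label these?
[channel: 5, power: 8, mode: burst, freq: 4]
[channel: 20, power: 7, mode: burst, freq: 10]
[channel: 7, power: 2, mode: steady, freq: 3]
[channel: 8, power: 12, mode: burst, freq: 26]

All 'Positive' examples share one property — freq ≥ 17 AND power ≥ 12 — and every 'Negative' example lacks it.
Negative: [channel: 5, power: 8, mode: burst, freq: 4], since freq = 4, power = 8.
Negative: [channel: 20, power: 7, mode: burst, freq: 10], since freq = 10, power = 7.
Negative: [channel: 7, power: 2, mode: steady, freq: 3], since freq = 3, power = 2.
Positive: [channel: 8, power: 12, mode: burst, freq: 26], since freq = 26, power = 12.

Negative, Negative, Negative, Positive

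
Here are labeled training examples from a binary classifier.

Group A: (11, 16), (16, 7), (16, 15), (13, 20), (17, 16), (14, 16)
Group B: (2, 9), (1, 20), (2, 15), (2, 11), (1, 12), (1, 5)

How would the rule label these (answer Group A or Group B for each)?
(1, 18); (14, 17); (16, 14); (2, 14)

Group B, Group A, Group A, Group B

'Group A' ⟺ sum ≥ 23.
(1, 18) → 1+18 = 19 → Group B. (14, 17) → 14+17 = 31 → Group A. (16, 14) → 16+14 = 30 → Group A. (2, 14) → 2+14 = 16 → Group B.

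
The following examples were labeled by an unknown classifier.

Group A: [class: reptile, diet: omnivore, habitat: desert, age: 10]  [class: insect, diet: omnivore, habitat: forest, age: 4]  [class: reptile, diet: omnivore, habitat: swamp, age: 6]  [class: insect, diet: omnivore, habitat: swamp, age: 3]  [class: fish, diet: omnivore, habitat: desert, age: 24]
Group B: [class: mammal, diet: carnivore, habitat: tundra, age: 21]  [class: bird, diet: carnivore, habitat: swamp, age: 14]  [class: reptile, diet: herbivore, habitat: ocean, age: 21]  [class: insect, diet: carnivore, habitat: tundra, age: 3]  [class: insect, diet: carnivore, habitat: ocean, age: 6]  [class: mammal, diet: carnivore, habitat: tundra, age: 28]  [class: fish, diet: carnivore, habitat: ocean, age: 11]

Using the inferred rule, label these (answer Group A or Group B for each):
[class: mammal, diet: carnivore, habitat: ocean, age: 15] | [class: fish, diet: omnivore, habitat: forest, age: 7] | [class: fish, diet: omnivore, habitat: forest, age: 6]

Group B, Group A, Group A

Looking at the examples, the only property every 'Group A' case has and every 'Group B' case lacks is: diet is omnivore.
[class: mammal, diet: carnivore, habitat: ocean, age: 15]: diet is carnivore, doesn't match → Group B.
[class: fish, diet: omnivore, habitat: forest, age: 7]: diet is omnivore, passes → Group A.
[class: fish, diet: omnivore, habitat: forest, age: 6]: diet is omnivore, passes → Group A.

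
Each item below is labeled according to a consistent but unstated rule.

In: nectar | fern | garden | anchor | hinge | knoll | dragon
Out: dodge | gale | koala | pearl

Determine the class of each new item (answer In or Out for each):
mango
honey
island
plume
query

The simplest hypothesis consistent with all the labels is: contains 'n'.
mango — has 'n', hence In.
honey — has 'n', hence In.
island — has 'n', hence In.
plume — no 'n', hence Out.
query — no 'n', hence Out.

In, In, In, Out, Out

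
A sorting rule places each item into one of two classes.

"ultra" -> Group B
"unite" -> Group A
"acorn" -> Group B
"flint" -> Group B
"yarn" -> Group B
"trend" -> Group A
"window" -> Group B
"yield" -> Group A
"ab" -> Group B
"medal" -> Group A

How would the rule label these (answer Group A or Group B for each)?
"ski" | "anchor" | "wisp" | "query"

The simplest hypothesis consistent with all the labels is: contains 'e'.
Group B: "ski", since no 'e'.
Group B: "anchor", since no 'e'.
Group B: "wisp", since no 'e'.
Group A: "query", since has 'e'.

Group B, Group B, Group B, Group A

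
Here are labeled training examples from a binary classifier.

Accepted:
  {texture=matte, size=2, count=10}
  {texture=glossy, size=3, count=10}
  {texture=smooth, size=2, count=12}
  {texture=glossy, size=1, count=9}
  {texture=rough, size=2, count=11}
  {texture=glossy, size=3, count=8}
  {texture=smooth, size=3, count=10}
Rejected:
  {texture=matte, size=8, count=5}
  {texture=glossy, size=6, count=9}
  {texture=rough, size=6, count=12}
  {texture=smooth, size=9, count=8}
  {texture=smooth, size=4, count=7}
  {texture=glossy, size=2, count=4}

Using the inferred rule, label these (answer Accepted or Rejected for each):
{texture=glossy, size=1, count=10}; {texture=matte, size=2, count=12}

A rule that fits every label: count ≥ 5 AND size ≤ 3 — true of each 'Accepted' example, false of each 'Rejected' one.
{texture=glossy, size=1, count=10} → count = 10, size = 1 → Accepted. {texture=matte, size=2, count=12} → count = 12, size = 2 → Accepted.

Accepted, Accepted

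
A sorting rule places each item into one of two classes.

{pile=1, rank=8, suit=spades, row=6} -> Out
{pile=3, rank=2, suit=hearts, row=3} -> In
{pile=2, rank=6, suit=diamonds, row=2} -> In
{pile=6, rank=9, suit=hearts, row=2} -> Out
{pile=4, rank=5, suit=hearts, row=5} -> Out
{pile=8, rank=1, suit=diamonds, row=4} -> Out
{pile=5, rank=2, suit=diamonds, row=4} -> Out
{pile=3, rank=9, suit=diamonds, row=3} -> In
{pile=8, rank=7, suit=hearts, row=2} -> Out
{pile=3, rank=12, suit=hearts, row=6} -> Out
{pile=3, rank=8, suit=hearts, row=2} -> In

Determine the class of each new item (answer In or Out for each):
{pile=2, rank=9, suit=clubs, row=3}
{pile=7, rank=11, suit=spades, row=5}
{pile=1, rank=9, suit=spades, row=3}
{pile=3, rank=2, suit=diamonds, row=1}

In, Out, In, In

Every 'In' example satisfies: pile ≤ 3 AND row ≤ 3. None of the 'Out' examples do.
{pile=2, rank=9, suit=clubs, row=3} → pile = 2, row = 3 → In. {pile=7, rank=11, suit=spades, row=5} → pile = 7, row = 5 → Out. {pile=1, rank=9, suit=spades, row=3} → pile = 1, row = 3 → In. {pile=3, rank=2, suit=diamonds, row=1} → pile = 3, row = 1 → In.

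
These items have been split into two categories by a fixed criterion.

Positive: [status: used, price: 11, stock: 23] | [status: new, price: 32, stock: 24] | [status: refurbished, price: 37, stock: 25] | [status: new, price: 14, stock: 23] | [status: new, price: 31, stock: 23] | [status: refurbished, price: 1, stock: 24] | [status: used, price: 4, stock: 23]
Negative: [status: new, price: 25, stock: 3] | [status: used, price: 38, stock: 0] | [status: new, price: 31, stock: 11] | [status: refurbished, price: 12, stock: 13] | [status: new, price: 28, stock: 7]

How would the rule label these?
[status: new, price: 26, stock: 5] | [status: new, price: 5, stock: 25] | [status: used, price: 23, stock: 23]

All 'Positive' examples share one property — stock ≥ 23 — and every 'Negative' example lacks it.
[status: new, price: 26, stock: 5]: Negative (stock = 5).
[status: new, price: 5, stock: 25]: Positive (stock = 25).
[status: used, price: 23, stock: 23]: Positive (stock = 23).

Negative, Positive, Positive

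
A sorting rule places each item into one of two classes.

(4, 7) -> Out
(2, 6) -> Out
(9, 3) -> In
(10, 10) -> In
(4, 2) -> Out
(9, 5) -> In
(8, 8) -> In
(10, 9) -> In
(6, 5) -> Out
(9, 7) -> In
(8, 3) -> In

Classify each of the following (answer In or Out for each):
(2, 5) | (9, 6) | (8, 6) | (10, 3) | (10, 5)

The distinguishing property — first ≥ 7 — holds for all the 'In' cases and none of the 'Out' cases.
(2, 5): Out (first 2).
(9, 6): In (first 9).
(8, 6): In (first 8).
(10, 3): In (first 10).
(10, 5): In (first 10).

Out, In, In, In, In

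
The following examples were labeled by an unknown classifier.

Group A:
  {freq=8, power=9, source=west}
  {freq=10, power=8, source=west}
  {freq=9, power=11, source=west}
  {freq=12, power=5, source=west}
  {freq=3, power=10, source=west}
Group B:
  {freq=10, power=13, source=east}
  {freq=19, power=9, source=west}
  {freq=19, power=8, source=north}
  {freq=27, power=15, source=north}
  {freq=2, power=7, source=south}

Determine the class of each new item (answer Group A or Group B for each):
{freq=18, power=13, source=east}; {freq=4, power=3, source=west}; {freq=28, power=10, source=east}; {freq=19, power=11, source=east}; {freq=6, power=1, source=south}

Group B, Group A, Group B, Group B, Group B

One predicate separates the groups cleanly: source is west AND freq ≤ 12.
{freq=18, power=13, source=east} → source is east, freq = 18 → Group B.
{freq=4, power=3, source=west} → source is west, freq = 4 → Group A.
{freq=28, power=10, source=east} → source is east, freq = 28 → Group B.
{freq=19, power=11, source=east} → source is east, freq = 19 → Group B.
{freq=6, power=1, source=south} → source is south, freq = 6 → Group B.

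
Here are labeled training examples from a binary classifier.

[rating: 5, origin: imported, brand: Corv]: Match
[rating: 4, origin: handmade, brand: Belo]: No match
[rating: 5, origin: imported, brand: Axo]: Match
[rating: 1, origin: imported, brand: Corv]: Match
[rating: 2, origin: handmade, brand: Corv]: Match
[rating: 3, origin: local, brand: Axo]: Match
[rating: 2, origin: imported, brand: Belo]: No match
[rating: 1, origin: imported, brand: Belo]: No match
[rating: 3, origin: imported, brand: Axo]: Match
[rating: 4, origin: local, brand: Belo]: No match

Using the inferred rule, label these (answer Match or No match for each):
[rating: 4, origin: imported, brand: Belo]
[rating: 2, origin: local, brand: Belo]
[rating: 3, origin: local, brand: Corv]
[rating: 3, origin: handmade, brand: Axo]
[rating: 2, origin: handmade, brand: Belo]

'Match' ⟺ brand is not Belo.
[rating: 4, origin: imported, brand: Belo]: No match (brand is Belo).
[rating: 2, origin: local, brand: Belo]: No match (brand is Belo).
[rating: 3, origin: local, brand: Corv]: Match (brand is Corv).
[rating: 3, origin: handmade, brand: Axo]: Match (brand is Axo).
[rating: 2, origin: handmade, brand: Belo]: No match (brand is Belo).

No match, No match, Match, Match, No match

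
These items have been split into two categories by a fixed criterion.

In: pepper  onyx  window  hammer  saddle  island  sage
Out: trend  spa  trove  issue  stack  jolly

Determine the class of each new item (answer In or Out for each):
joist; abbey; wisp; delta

The simplest hypothesis consistent with all the labels is: even length.
joist — length 5, hence Out.
abbey — length 5, hence Out.
wisp — length 4, hence In.
delta — length 5, hence Out.

Out, Out, In, Out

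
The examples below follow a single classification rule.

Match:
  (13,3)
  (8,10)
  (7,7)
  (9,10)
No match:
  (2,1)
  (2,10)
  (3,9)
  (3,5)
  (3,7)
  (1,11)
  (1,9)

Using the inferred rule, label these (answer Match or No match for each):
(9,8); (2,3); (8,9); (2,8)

Match, No match, Match, No match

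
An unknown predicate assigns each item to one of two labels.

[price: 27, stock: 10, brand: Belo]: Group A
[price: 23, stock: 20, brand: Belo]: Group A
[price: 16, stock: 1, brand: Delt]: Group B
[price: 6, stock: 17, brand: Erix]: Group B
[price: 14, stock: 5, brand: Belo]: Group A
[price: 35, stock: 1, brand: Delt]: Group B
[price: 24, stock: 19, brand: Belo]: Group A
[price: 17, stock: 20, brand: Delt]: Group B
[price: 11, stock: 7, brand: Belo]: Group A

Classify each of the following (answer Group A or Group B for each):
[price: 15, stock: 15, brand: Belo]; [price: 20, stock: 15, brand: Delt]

Group A, Group B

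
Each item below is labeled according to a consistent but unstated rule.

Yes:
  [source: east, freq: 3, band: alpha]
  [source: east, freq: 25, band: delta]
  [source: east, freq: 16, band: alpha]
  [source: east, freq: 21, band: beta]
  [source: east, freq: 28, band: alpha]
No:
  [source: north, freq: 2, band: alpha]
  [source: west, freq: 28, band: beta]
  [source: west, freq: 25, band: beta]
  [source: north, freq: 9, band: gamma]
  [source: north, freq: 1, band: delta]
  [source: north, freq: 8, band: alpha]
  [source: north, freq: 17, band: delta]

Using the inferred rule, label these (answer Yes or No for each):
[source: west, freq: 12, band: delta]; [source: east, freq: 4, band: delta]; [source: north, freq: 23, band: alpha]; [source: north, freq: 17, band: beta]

The common property of the 'Yes' items is: source is east. No 'No' item has it.

No, Yes, No, No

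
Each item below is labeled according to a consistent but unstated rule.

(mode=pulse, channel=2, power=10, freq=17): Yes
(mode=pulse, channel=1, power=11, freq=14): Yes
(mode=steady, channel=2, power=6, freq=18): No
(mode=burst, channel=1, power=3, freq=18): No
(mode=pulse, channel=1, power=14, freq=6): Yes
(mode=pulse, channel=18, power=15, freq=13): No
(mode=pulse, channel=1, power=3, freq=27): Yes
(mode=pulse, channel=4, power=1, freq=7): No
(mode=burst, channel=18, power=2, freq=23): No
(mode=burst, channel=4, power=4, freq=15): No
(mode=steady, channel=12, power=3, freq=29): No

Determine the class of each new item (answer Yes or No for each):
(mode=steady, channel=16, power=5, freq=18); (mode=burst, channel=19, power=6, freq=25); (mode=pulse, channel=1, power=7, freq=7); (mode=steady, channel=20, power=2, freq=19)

No, No, Yes, No

'Yes' ⟺ mode is pulse AND channel ≤ 2.
(mode=steady, channel=16, power=5, freq=18): No (mode is steady, channel = 16). (mode=burst, channel=19, power=6, freq=25): No (mode is burst, channel = 19). (mode=pulse, channel=1, power=7, freq=7): Yes (mode is pulse, channel = 1). (mode=steady, channel=20, power=2, freq=19): No (mode is steady, channel = 20).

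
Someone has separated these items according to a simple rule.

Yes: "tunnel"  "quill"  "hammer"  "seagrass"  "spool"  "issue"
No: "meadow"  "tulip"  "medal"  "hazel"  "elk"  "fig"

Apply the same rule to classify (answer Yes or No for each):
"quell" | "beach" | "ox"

Yes, No, No

All 'Yes' examples share one property — has a double letter — and every 'No' example lacks it.
"quell": 'll' doubled — fits, so Yes. "beach": no doubled letter — does not fit, so No. "ox": no doubled letter — does not fit, so No.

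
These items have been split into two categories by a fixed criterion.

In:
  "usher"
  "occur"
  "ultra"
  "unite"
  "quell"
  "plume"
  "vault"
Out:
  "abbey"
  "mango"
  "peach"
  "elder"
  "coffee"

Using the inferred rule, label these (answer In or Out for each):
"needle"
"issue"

Looking at the examples, the only property every 'In' case has and every 'Out' case lacks is: contains 'u'.

Out, In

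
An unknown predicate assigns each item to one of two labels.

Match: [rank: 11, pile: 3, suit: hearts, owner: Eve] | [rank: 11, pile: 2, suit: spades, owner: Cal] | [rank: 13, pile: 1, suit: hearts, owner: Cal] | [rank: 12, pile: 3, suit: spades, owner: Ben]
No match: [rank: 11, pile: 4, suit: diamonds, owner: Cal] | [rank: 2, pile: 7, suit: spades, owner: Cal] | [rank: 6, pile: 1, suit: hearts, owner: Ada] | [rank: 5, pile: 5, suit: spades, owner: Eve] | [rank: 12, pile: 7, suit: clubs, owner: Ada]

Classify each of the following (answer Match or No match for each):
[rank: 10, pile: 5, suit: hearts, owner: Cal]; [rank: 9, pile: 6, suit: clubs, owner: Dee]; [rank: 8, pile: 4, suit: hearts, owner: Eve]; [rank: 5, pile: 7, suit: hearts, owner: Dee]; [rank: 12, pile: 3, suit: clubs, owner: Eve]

'Match' ⟺ pile ≤ 3 AND rank ≥ 11.
[rank: 10, pile: 5, suit: hearts, owner: Cal]: pile = 5, rank = 10, does not fit → No match. [rank: 9, pile: 6, suit: clubs, owner: Dee]: pile = 6, rank = 9, does not fit → No match. [rank: 8, pile: 4, suit: hearts, owner: Eve]: pile = 4, rank = 8, does not fit → No match. [rank: 5, pile: 7, suit: hearts, owner: Dee]: pile = 7, rank = 5, does not fit → No match. [rank: 12, pile: 3, suit: clubs, owner: Eve]: pile = 3, rank = 12, satisfies this → Match.

No match, No match, No match, No match, Match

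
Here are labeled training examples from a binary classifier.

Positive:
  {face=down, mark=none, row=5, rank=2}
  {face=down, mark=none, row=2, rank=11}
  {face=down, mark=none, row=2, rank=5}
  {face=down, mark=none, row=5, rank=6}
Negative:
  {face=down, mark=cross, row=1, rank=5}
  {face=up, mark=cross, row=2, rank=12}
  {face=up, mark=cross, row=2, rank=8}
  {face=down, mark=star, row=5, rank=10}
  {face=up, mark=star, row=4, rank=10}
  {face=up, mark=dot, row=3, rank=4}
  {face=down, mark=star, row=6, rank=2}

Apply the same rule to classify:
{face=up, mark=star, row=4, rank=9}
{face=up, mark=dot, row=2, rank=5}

Negative, Negative

The rule appears to be: mark is none.
Negative: {face=up, mark=star, row=4, rank=9}, since mark is star. Negative: {face=up, mark=dot, row=2, rank=5}, since mark is dot.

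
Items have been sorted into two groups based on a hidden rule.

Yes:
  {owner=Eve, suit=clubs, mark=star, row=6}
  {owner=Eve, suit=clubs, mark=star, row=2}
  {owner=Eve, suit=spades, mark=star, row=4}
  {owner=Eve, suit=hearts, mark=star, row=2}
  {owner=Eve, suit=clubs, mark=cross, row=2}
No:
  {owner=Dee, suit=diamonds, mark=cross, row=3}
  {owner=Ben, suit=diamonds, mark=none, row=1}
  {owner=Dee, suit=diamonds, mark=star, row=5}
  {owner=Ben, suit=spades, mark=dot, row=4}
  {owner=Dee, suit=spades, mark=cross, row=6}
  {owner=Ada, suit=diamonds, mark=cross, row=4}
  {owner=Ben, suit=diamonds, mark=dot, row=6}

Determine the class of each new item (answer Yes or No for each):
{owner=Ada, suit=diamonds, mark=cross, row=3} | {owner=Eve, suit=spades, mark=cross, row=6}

A rule that fits every label: owner is Eve — true of each 'Yes' example, false of each 'No' one.
{owner=Ada, suit=diamonds, mark=cross, row=3}: owner is Ada, doesn't match → No.
{owner=Eve, suit=spades, mark=cross, row=6}: owner is Eve, passes → Yes.

No, Yes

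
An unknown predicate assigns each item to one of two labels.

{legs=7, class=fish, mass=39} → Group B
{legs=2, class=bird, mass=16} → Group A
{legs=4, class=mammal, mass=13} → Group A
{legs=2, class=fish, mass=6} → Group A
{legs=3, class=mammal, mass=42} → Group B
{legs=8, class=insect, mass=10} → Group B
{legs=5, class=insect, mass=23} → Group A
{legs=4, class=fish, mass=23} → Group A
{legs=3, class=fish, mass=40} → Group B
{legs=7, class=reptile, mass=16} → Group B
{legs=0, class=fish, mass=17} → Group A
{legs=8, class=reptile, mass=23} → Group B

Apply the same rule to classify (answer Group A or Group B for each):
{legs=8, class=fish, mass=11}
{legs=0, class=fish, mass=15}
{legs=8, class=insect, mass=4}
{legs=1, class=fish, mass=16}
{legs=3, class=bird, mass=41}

Rule: legs ≤ 5 AND mass ≤ 23. This holds for each 'Group A' example and fails for each 'Group B' one.

Group B, Group A, Group B, Group A, Group B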